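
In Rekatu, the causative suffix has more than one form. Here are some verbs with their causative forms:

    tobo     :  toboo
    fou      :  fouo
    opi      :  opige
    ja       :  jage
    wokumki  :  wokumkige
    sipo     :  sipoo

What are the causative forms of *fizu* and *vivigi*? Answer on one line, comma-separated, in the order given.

The alternation tracks the last vowel of the stem — -o when the last vowel of the stem is a rounded vowel (*tobo*, *fou*, *sipo*); -ge when the last vowel of the stem is an unrounded vowel (*opi*, *ja*, *wokumki*).
Since the last vowel of *fizu* is /u/ (a rounded vowel), it takes -o, giving *fizuo*.
*vivigi*: last vowel = /i/, an unrounded vowel → -ge → *vivigige*.

fizuo, vivigige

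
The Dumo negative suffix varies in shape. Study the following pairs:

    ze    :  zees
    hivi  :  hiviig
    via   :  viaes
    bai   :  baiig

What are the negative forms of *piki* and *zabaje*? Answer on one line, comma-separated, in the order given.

The suffix is conditioned by the last vowel: -ig when the last vowel of the stem is a high vowel (*hivi*, *bai*); -es when the last vowel of the stem is a non-high vowel (*ze*, *via*).
*piki* — last vowel /i/ (a high vowel) → -ig → *pikiig*.
Since the last vowel of *zabaje* is /e/ (a non-high vowel), it takes -es, giving *zabajees*.

pikiig, zabajees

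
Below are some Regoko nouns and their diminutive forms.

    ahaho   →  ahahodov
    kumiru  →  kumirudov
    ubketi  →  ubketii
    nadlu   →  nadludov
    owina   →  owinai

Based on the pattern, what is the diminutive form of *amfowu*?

amfowudov

The alternation tracks the last vowel of the stem — -dov when the last vowel of the stem is a rounded vowel (*ahaho*, *kumiru*, *nadlu*); -i when the last vowel of the stem is an unrounded vowel (*ubketi*, *owina*).
The last vowel of *amfowu* is /u/, which is a rounded vowel, so the suffix is -dov, giving *amfowudov*.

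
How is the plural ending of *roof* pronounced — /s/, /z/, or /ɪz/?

The stem *roof* ends in a voiceless non-sibilant consonant.
The plural suffix surfaces as /ɪz/ after sibilants, /s/ after other voiceless consonants, and /z/ after other voiced sounds.
So the plural -s on *roof* is pronounced /s/.

/s/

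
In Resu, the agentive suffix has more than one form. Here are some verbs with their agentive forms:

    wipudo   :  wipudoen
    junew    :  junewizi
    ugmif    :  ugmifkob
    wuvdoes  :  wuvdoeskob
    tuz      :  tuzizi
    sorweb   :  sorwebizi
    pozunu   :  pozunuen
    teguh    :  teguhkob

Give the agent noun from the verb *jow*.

The pattern is voicing of the final sound: -kob when the stem ends in a voiceless consonant (*ugmif*, *wuvdoes*, *teguh*); -izi when the stem ends in a voiced consonant (*junew*, *tuz*, *sorweb*); -en when the stem ends in a vowel (*wipudo*, *pozunu*).
*jow*: final sound = /w/, a voiced consonant → -izi → *jowizi*.

jowizi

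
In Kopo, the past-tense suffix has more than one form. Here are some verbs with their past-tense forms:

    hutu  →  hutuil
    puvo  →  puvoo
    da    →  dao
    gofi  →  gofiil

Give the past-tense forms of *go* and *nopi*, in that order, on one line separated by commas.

Looking at the last vowel of each stem: -il when the last vowel of the stem is a high vowel (*hutu*, *gofi*); -o when the last vowel of the stem is a non-high vowel (*puvo*, *da*).
*go*: last vowel = /o/, a non-high vowel → -o → *goo*.
*nopi* — last vowel /i/ (a high vowel) → -il → *nopiil*.

goo, nopiil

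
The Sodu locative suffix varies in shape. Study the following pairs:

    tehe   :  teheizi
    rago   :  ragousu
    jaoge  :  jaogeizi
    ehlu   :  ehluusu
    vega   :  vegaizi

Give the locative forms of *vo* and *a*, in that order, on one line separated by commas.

vousu, aizi

The alternation tracks the last vowel of the stem — -usu when the last vowel of the stem is a rounded vowel (*rago*, *ehlu*); -izi when the last vowel of the stem is an unrounded vowel (*tehe*, *jaoge*, *vega*).
*vo*: last vowel = /o/, a rounded vowel → -usu → *vousu*.
Since the last vowel of *a* is /a/ (an unrounded vowel), it takes -izi, giving *aizi*.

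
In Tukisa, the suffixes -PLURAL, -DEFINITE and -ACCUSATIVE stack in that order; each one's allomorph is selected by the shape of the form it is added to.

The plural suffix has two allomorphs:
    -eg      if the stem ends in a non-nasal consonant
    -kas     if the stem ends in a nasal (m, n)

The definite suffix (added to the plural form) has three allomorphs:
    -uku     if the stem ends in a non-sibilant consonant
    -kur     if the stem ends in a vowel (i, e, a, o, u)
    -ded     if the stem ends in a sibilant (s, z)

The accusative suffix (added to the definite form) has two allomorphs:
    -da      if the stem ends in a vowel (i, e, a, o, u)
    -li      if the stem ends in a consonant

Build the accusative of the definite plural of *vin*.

*vin* — final consonant /n/ (a nasal) → -kas → *vinkas*.
The plural form *vinkas* — final sound /s/ (a sibilant) → -ded → *vinkasded*.
Since the final sound of the definite form *vinkasded* is /d/ (a consonant), it takes -li, giving *vinkasdedli*.

vinkasdedli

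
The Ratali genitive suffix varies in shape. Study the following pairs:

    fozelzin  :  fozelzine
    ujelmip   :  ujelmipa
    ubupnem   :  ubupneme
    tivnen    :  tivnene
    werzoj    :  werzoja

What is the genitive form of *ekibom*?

The alternation tracks the final consonant of the stem — -e when the stem ends in a nasal (*fozelzin*, *ubupnem*, *tivnen*); -a when the stem ends in a non-nasal consonant (*ujelmip*, *werzoj*).
*ekibom*: final consonant = /m/, a nasal → -e → *ekibome*.

ekibome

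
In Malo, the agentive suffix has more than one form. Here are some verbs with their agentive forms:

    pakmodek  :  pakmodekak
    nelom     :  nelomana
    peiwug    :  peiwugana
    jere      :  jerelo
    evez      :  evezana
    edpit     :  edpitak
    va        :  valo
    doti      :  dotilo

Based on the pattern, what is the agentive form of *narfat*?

narfatak

The suffix is conditioned by the final sound: -ak when the stem ends in a voiceless consonant (*pakmodek*, *edpit*); -ana when the stem ends in a voiced consonant (*nelom*, *peiwug*, *evez*); -lo when the stem ends in a vowel (*jere*, *va*, *doti*).
*narfat*: final sound = /t/, a voiceless consonant → -ak → *narfatak*.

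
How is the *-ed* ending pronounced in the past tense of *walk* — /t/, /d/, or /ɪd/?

The stem *walk* ends in a voiceless consonant other than /t/.
The -ed suffix is realized as /ɪd/ after /t, d/; as /t/ after other voiceless consonants; and as /d/ after other voiced sounds.
So -ed on *walk* is pronounced /t/.

/t/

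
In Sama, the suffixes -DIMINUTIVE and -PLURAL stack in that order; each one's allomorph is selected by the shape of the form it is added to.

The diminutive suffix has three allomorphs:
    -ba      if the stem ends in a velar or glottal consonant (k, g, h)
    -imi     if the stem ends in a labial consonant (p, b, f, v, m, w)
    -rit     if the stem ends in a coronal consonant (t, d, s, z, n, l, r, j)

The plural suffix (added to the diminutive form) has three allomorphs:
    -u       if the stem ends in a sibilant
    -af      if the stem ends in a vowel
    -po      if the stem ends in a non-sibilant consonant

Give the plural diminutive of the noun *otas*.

*otas*: final consonant = /s/, coronal → -rit → *otasrit*.
The diminutive form *otasrit* — final sound /t/ (a non-sibilant consonant) → -po → *otasritpo*.

otasritpo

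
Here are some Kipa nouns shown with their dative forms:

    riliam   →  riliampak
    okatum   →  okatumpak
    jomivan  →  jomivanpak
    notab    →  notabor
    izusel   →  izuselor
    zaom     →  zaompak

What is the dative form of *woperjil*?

The suffix is conditioned by the final consonant: -pak when the stem ends in a nasal (*riliam*, *okatum*, *jomivan*, *zaom*); -or when the stem ends in a non-nasal consonant (*notab*, *izusel*).
Since the final consonant of *woperjil* is /l/ (non-nasal), it takes -or, giving *woperjilor*.

woperjilor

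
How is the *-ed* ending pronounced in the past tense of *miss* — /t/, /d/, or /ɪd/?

The stem *miss* ends in a voiceless consonant other than /t/.
The -ed suffix is realized as /ɪd/ after /t, d/; as /t/ after other voiceless consonants; and as /d/ after other voiced sounds.
So -ed on *miss* is pronounced /t/.

/t/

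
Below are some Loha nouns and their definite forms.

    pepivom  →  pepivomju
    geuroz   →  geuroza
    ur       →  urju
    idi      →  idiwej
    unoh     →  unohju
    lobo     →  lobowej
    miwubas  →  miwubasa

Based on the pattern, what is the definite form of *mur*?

murju

The pattern is sibilance of the final sound: -a when the stem ends in a sibilant (*geuroz*, *miwubas*); -ju when the stem ends in a non-sibilant consonant (*pepivom*, *ur*, *unoh*); -wej when the stem ends in a vowel (*idi*, *lobo*).
Since the final sound of *mur* is /r/ (a non-sibilant consonant), it takes -ju, giving *murju*.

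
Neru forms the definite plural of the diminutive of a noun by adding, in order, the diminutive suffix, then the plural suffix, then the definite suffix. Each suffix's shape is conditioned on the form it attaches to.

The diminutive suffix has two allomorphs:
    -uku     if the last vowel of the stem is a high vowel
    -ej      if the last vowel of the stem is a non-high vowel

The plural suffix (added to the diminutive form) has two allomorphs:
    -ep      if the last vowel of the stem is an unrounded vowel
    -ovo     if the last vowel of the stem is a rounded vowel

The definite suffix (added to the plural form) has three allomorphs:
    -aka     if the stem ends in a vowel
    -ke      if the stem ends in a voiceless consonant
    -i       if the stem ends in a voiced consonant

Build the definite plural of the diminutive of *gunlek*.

gunlekejepke

The last vowel of *gunlek* is /e/, which is a non-high vowel, so the diminutive suffix is -ej, giving *gunlekej*.
The diminutive form *gunlekej*: last vowel = /e/, an unrounded vowel → -ep → *gunlekejep*.
The plural form *gunlekejep*: final sound = /p/, a voiceless consonant → -ke → *gunlekejepke*.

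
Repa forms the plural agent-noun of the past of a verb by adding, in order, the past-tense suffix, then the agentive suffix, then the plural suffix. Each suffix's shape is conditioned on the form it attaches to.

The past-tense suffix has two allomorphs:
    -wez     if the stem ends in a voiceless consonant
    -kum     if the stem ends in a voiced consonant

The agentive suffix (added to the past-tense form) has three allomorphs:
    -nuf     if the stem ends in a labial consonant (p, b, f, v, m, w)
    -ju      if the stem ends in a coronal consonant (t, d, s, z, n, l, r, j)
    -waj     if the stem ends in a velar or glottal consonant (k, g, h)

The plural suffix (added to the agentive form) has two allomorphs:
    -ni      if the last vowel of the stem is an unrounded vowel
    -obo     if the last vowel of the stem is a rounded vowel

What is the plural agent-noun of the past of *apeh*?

The final consonant of *apeh* is /h/, which is voiceless, so the past-tense suffix is -wez, giving *apehwez*.
The past-tense form *apehwez* — final consonant /z/ (coronal) → -ju → *apehwezju*.
The last vowel of the agentive form *apehwezju* is /u/, which is a rounded vowel, so the plural suffix is -obo, giving *apehwezjuobo*.

apehwezjuobo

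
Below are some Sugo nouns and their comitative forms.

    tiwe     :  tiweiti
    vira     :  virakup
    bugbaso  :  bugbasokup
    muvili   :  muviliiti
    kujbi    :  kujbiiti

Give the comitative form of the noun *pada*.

padakup

The suffix is conditioned by the last vowel: -iti when the last vowel of the stem is a front vowel (*tiwe*, *muvili*, *kujbi*); -kup when the last vowel of the stem is a back vowel (*vira*, *bugbaso*).
*pada*: last vowel = /a/, a back vowel → -kup → *padakup*.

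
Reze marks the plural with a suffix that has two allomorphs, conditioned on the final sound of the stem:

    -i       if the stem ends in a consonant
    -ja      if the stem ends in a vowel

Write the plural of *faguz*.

faguzi

Since the final sound of *faguz* is /z/ (a consonant), it takes -i, giving *faguzi*.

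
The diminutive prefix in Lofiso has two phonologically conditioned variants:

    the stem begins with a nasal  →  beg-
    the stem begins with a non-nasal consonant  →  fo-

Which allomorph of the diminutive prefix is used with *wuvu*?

*wuvu*: first consonant = /w/, non-nasal → fo-.

fo-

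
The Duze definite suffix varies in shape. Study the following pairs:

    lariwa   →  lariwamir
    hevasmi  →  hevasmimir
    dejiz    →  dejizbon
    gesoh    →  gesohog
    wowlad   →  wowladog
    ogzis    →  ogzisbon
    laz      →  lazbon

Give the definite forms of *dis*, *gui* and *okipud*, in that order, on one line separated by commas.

disbon, guimir, okipudog

Looking at the final sound of each stem: -bon when the stem ends in a sibilant (*dejiz*, *ogzis*, *laz*); -og when the stem ends in a non-sibilant consonant (*gesoh*, *wowlad*); -mir when the stem ends in a vowel (*lariwa*, *hevasmi*).
The final sound of *dis* is /s/, which is a sibilant, so the suffix is -bon, giving *disbon*.
*gui*: final sound = /i/, a vowel → -mir → *guimir*.
The final sound of *okipud* is /d/, which is a non-sibilant consonant, so the suffix is -og, giving *okipudog*.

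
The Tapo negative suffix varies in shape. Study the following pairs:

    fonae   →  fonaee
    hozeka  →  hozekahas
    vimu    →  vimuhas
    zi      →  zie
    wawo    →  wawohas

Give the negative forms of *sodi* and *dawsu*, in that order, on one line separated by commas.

The suffix is conditioned by the last vowel: -e when the last vowel of the stem is a front vowel (*fonae*, *zi*); -has when the last vowel of the stem is a back vowel (*hozeka*, *vimu*, *wawo*).
*sodi* — last vowel /i/ (a front vowel) → -e → *sodie*.
*dawsu* — last vowel /u/ (a back vowel) → -has → *dawsuhas*.

sodie, dawsuhas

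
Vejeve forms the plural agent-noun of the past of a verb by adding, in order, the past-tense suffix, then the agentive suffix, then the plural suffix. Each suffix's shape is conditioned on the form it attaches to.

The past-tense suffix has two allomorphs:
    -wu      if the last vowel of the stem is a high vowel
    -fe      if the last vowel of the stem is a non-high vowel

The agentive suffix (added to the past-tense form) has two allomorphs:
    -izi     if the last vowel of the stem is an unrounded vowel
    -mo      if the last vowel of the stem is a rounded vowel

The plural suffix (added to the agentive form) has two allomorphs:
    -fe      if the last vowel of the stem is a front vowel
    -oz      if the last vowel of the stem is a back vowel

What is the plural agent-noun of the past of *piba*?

pibafeizife

The last vowel of *piba* is /a/, which is a non-high vowel, so the past-tense suffix is -fe, giving *pibafe*.
The past-tense form *pibafe*: last vowel = /e/, an unrounded vowel → -izi → *pibafeizi*.
The agentive form *pibafeizi*: last vowel = /i/, a front vowel → -fe → *pibafeizife*.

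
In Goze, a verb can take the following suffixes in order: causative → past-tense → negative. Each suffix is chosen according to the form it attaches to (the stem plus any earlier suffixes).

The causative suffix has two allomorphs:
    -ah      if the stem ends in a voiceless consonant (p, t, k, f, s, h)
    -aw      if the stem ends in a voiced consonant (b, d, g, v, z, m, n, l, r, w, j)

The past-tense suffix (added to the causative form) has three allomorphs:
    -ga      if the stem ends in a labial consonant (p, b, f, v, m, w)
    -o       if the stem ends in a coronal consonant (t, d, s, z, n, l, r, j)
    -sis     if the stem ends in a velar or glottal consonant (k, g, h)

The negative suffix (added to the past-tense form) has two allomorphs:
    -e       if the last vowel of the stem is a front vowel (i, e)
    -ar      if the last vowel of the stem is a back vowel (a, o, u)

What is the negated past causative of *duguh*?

Since the final consonant of *duguh* is /h/ (voiceless), it takes -ah, giving *duguhah*.
Since the final consonant of the causative form *duguhah* is /h/ (velar/glottal), it takes -sis, giving *duguhahsis*.
The past-tense form *duguhahsis* — last vowel /i/ (a front vowel) → -e → *duguhahsise*.

duguhahsise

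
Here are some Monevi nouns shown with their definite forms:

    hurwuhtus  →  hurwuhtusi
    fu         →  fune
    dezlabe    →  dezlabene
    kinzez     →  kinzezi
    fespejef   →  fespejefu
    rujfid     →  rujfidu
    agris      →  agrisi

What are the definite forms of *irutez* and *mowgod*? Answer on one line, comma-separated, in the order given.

irutezi, mowgodu

The alternation tracks the final sound of the stem — -i when the stem ends in a sibilant (*hurwuhtus*, *kinzez*, *agris*); -u when the stem ends in a non-sibilant consonant (*fespejef*, *rujfid*); -ne when the stem ends in a vowel (*fu*, *dezlabe*).
Since the final sound of *irutez* is /z/ (a sibilant), it takes -i, giving *irutezi*.
*mowgod* — final sound /d/ (a non-sibilant consonant) → -u → *mowgodu*.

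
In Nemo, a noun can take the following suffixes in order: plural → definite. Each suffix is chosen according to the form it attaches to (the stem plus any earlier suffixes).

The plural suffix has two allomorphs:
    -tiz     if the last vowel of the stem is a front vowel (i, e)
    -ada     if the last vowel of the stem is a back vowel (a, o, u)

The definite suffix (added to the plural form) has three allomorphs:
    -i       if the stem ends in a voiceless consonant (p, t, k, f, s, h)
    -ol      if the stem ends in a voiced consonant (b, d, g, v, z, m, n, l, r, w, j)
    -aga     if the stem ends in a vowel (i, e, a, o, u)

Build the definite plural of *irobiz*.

The last vowel of *irobiz* is /i/, which is a front vowel, so the plural suffix is -tiz, giving *irobiztiz*.
Since the final sound of the plural form *irobiztiz* is /z/ (a voiced consonant), it takes -ol, giving *irobiztizol*.

irobiztizol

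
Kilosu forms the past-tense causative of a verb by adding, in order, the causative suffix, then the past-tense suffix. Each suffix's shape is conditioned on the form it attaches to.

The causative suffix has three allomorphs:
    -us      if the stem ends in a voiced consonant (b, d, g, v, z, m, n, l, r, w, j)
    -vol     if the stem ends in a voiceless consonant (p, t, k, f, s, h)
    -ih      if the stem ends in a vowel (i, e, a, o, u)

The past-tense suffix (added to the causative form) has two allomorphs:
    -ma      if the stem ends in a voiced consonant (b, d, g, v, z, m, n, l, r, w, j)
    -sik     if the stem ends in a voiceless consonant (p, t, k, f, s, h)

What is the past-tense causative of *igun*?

Since the final sound of *igun* is /n/ (a voiced consonant), it takes -us, giving *igunus*.
The causative form *igunus* — final consonant /s/ (voiceless) → -sik → *igunussik*.

igunussik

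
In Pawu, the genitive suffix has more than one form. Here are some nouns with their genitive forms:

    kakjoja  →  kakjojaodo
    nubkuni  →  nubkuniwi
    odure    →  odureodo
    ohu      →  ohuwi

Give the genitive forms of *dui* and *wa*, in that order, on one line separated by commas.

duiwi, waodo

The suffix is conditioned by the last vowel: -wi when the last vowel of the stem is a high vowel (*nubkuni*, *ohu*); -odo when the last vowel of the stem is a non-high vowel (*kakjoja*, *odure*).
The last vowel of *dui* is /i/, which is a high vowel, so the suffix is -wi, giving *duiwi*.
The last vowel of *wa* is /a/, which is a non-high vowel, so the suffix is -odo, giving *waodo*.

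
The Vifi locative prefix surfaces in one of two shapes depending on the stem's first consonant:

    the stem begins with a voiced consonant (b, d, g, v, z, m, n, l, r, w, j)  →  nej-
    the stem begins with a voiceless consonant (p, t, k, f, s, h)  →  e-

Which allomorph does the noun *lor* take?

The first consonant of *lor* is /l/, which is voiced, so the prefix is nej-.

nej-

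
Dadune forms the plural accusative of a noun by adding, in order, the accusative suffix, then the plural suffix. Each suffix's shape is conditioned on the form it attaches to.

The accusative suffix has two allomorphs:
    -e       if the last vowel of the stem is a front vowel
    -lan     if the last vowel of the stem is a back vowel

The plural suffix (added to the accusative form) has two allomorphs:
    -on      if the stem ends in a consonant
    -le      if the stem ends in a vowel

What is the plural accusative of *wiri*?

The last vowel of *wiri* is /i/, which is a front vowel, so the accusative suffix is -e, giving *wirie*.
The accusative form *wirie* — final sound /e/ (a vowel) → -le → *wiriele*.

wiriele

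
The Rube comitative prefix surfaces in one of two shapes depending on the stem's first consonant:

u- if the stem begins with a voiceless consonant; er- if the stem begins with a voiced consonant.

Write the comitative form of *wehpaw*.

The first consonant of *wehpaw* is /w/, which is voiced, so the prefix is er-, giving *erwehpaw*.

erwehpaw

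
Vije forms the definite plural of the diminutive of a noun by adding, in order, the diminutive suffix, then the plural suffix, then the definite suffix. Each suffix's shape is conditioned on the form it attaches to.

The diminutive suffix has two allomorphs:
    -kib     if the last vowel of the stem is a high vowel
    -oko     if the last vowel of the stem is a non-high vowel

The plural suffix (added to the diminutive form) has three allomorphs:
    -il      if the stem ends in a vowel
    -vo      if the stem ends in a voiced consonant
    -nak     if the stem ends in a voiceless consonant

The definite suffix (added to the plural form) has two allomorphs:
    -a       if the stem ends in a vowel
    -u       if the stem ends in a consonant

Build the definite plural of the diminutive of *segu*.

segukibvoa

The last vowel of *segu* is /u/, which is a high vowel, so the diminutive suffix is -kib, giving *segukib*.
The diminutive form *segukib*: final sound = /b/, a voiced consonant → -vo → *segukibvo*.
Since the final sound of the plural form *segukibvo* is /o/ (a vowel), it takes -a, giving *segukibvoa*.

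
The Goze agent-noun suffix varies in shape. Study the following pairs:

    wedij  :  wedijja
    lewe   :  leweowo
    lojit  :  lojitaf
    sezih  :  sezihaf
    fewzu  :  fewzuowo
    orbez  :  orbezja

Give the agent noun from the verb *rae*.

The suffix is conditioned by the final sound: -af when the stem ends in a voiceless consonant (*lojit*, *sezih*); -ja when the stem ends in a voiced consonant (*wedij*, *orbez*); -owo when the stem ends in a vowel (*lewe*, *fewzu*).
*rae*: final sound = /e/, a vowel → -owo → *raeowo*.

raeowo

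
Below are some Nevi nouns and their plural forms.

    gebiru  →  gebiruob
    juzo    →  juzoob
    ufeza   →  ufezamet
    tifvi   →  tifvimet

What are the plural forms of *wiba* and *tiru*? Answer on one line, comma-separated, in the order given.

The alternation tracks the last vowel of the stem — -ob when the last vowel of the stem is a rounded vowel (*gebiru*, *juzo*); -met when the last vowel of the stem is an unrounded vowel (*ufeza*, *tifvi*).
Since the last vowel of *wiba* is /a/ (an unrounded vowel), it takes -met, giving *wibamet*.
*tiru* — last vowel /u/ (a rounded vowel) → -ob → *tiruob*.

wibamet, tiruob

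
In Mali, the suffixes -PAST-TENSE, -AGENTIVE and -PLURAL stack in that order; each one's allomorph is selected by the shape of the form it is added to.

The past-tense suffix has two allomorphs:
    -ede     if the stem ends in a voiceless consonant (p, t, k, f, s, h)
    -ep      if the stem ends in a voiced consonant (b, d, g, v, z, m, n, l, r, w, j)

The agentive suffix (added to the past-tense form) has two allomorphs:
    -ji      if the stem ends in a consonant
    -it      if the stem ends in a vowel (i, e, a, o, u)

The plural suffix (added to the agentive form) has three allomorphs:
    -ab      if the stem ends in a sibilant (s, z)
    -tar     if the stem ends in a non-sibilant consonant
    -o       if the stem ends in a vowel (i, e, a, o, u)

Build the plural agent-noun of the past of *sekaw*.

The final consonant of *sekaw* is /w/, which is voiced, so the past-tense suffix is -ep, giving *sekawep*.
Since the final sound of the past-tense form *sekawep* is /p/ (a consonant), it takes -ji, giving *sekawepji*.
The agentive form *sekawepji*: final sound = /i/, a vowel → -o → *sekawepjio*.

sekawepjio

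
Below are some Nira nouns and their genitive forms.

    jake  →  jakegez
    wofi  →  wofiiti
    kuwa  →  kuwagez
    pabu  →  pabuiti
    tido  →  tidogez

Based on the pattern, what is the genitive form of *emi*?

The pattern is height harmony: -iti when the last vowel of the stem is a high vowel (*wofi*, *pabu*); -gez when the last vowel of the stem is a non-high vowel (*jake*, *kuwa*, *tido*).
Since the last vowel of *emi* is /i/ (a high vowel), it takes -iti, giving *emiiti*.

emiiti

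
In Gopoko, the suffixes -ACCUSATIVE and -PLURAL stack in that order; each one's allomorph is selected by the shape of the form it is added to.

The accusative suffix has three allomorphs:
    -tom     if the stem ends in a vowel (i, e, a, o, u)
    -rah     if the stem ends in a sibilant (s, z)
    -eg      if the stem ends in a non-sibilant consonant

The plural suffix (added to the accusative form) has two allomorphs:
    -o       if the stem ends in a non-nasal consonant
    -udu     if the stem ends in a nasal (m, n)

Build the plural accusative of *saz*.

The final sound of *saz* is /z/, which is a sibilant, so the accusative suffix is -rah, giving *sazrah*.
The accusative form *sazrah*: final consonant = /h/, non-nasal → -o → *sazraho*.

sazraho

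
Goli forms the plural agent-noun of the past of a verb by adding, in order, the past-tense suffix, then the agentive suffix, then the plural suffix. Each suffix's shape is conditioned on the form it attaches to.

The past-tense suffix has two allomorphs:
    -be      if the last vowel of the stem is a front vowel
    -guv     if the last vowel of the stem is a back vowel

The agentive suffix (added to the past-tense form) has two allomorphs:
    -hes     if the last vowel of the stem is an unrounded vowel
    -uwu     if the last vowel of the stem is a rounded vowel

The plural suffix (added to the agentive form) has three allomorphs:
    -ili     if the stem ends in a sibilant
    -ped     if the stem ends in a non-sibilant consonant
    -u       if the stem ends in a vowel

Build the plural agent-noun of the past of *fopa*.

fopaguvuwuu

The last vowel of *fopa* is /a/, which is a back vowel, so the past-tense suffix is -guv, giving *fopaguv*.
The last vowel of the past-tense form *fopaguv* is /u/, which is a rounded vowel, so the agentive suffix is -uwu, giving *fopaguvuwu*.
Since the final sound of the agentive form *fopaguvuwu* is /u/ (a vowel), it takes -u, giving *fopaguvuwuu*.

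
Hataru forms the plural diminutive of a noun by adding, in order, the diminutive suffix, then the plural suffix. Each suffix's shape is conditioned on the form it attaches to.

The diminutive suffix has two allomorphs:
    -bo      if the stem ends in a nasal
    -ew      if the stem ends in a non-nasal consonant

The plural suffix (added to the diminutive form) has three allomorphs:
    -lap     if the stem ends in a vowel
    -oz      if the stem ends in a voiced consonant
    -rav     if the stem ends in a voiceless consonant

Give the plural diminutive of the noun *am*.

*am* — final consonant /m/ (a nasal) → -bo → *ambo*.
The final sound of the diminutive form *ambo* is /o/, which is a vowel, so the plural suffix is -lap, giving *ambolap*.

ambolap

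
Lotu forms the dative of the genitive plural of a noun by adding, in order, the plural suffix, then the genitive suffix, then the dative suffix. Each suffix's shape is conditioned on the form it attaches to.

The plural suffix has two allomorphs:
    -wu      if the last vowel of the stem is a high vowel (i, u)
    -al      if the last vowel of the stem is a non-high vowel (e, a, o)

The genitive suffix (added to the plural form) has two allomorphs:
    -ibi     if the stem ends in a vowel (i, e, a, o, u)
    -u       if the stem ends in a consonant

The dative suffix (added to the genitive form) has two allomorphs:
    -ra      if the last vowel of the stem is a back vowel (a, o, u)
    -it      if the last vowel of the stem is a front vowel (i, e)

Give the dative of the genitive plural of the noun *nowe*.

Since the last vowel of *nowe* is /e/ (a non-high vowel), it takes -al, giving *noweal*.
The plural form *noweal* — final sound /l/ (a consonant) → -u → *nowealu*.
The genitive form *nowealu* — last vowel /u/ (a back vowel) → -ra → *nowealura*.

nowealura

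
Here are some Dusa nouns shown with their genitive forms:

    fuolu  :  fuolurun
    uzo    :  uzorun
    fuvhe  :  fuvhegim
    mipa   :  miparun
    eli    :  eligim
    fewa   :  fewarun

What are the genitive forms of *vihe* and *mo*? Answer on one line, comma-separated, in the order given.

Looking at the last vowel of each stem: -gim when the last vowel of the stem is a front vowel (*fuvhe*, *eli*); -run when the last vowel of the stem is a back vowel (*fuolu*, *uzo*, *mipa*, *fewa*).
Since the last vowel of *vihe* is /e/ (a front vowel), it takes -gim, giving *vihegim*.
Since the last vowel of *mo* is /o/ (a back vowel), it takes -run, giving *morun*.

vihegim, morun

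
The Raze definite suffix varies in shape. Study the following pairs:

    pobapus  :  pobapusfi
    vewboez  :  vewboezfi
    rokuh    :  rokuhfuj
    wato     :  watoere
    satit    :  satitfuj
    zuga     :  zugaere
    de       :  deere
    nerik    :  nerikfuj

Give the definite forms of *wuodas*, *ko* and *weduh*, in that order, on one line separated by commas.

wuodasfi, koere, weduhfuj

The pattern is sibilance of the final sound: -fi when the stem ends in a sibilant (*pobapus*, *vewboez*); -fuj when the stem ends in a non-sibilant consonant (*rokuh*, *satit*, *nerik*); -ere when the stem ends in a vowel (*wato*, *zuga*, *de*).
*wuodas*: final sound = /s/, a sibilant → -fi → *wuodasfi*.
Since the final sound of *ko* is /o/ (a vowel), it takes -ere, giving *koere*.
Since the final sound of *weduh* is /h/ (a non-sibilant consonant), it takes -fuj, giving *weduhfuj*.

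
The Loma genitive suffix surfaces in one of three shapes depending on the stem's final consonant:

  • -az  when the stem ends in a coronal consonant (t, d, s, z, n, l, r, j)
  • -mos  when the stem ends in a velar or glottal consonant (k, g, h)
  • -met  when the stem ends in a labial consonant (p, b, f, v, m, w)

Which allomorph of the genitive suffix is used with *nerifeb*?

-met

*nerifeb*: final consonant = /b/, labial → -met.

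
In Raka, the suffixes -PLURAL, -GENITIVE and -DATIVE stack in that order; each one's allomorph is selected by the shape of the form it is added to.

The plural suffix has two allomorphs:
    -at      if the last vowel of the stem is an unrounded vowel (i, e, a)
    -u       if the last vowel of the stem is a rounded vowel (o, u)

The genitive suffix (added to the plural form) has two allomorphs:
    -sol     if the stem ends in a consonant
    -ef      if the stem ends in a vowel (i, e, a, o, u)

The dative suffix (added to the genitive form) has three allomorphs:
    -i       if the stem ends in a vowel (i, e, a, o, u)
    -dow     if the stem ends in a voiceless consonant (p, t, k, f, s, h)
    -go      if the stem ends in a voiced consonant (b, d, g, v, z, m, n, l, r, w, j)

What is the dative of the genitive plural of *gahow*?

gahowuefdow

The last vowel of *gahow* is /o/, which is a rounded vowel, so the plural suffix is -u, giving *gahowu*.
The final sound of the plural form *gahowu* is /u/, which is a vowel, so the genitive suffix is -ef, giving *gahowuef*.
The genitive form *gahowuef* — final sound /f/ (a voiceless consonant) → -dow → *gahowuefdow*.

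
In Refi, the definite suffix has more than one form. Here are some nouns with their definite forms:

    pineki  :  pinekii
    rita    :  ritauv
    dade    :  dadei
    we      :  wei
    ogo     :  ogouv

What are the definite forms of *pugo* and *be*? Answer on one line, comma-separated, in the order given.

pugouv, bei

The pattern is front/back vowel harmony: -i when the last vowel of the stem is a front vowel (*pineki*, *dade*, *we*); -uv when the last vowel of the stem is a back vowel (*rita*, *ogo*).
*pugo*: last vowel = /o/, a back vowel → -uv → *pugouv*.
*be*: last vowel = /e/, a front vowel → -i → *bei*.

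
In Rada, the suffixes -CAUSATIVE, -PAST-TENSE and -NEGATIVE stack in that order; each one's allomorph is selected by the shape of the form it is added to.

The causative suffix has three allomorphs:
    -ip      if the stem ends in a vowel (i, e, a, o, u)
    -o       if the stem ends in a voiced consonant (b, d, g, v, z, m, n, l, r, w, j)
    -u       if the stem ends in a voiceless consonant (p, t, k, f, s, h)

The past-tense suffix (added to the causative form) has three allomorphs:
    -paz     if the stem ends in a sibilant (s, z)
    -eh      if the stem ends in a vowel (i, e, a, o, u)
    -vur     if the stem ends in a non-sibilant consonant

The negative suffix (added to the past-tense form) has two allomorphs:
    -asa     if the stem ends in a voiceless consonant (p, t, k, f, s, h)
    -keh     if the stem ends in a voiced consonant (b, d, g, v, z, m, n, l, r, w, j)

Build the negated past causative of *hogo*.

Since the final sound of *hogo* is /o/ (a vowel), it takes -ip, giving *hogoip*.
The final sound of the causative form *hogoip* is /p/, which is a non-sibilant consonant, so the past-tense suffix is -vur, giving *hogoipvur*.
Since the final consonant of the past-tense form *hogoipvur* is /r/ (voiced), it takes -keh, giving *hogoipvurkeh*.

hogoipvurkeh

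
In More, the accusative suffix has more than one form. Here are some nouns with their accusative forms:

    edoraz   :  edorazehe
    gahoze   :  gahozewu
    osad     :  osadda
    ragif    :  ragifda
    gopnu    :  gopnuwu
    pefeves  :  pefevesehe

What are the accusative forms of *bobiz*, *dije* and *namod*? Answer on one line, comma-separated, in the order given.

The pattern is sibilance of the final sound: -ehe when the stem ends in a sibilant (*edoraz*, *pefeves*); -da when the stem ends in a non-sibilant consonant (*osad*, *ragif*); -wu when the stem ends in a vowel (*gahoze*, *gopnu*).
*bobiz*: final sound = /z/, a sibilant → -ehe → *bobizehe*.
The final sound of *dije* is /e/, which is a vowel, so the suffix is -wu, giving *dijewu*.
Since the final sound of *namod* is /d/ (a non-sibilant consonant), it takes -da, giving *namodda*.

bobizehe, dijewu, namodda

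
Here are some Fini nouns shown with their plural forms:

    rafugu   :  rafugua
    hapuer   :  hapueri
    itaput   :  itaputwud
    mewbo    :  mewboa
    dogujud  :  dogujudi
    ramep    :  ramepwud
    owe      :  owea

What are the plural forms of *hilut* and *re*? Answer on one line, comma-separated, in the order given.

The pattern is voicing of the final sound: -wud when the stem ends in a voiceless consonant (*itaput*, *ramep*); -i when the stem ends in a voiced consonant (*hapuer*, *dogujud*); -a when the stem ends in a vowel (*rafugu*, *mewbo*, *owe*).
Since the final sound of *hilut* is /t/ (a voiceless consonant), it takes -wud, giving *hilutwud*.
*re* — final sound /e/ (a vowel) → -a → *rea*.

hilutwud, rea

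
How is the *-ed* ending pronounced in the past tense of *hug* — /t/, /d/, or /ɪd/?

/d/

The stem *hug* ends in a voiced sound other than /d/.
The -ed suffix is realized as /ɪd/ after /t, d/; as /t/ after other voiceless consonants; and as /d/ after other voiced sounds.
So -ed on *hug* is pronounced /d/.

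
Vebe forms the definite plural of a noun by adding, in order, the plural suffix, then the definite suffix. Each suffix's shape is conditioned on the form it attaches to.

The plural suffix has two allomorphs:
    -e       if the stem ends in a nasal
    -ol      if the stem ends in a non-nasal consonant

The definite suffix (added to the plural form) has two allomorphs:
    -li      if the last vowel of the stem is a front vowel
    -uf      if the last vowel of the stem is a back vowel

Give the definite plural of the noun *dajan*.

The final consonant of *dajan* is /n/, which is a nasal, so the plural suffix is -e, giving *dajane*.
The last vowel of the plural form *dajane* is /e/, which is a front vowel, so the definite suffix is -li, giving *dajaneli*.

dajaneli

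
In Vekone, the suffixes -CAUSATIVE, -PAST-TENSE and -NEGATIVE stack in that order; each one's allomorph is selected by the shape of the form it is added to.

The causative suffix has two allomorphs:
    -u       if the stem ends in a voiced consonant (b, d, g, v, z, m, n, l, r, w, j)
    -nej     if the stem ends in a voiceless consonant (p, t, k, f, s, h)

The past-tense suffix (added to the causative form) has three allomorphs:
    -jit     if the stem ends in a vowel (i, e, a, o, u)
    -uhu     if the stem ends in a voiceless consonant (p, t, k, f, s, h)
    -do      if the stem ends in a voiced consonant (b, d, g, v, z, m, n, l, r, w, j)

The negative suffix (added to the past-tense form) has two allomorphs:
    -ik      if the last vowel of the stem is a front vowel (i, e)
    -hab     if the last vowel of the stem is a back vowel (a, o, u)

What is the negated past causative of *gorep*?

gorepnejdohab

*gorep* — final consonant /p/ (voiceless) → -nej → *gorepnej*.
Since the final sound of the causative form *gorepnej* is /j/ (a voiced consonant), it takes -do, giving *gorepnejdo*.
Since the last vowel of the past-tense form *gorepnejdo* is /o/ (a back vowel), it takes -hab, giving *gorepnejdohab*.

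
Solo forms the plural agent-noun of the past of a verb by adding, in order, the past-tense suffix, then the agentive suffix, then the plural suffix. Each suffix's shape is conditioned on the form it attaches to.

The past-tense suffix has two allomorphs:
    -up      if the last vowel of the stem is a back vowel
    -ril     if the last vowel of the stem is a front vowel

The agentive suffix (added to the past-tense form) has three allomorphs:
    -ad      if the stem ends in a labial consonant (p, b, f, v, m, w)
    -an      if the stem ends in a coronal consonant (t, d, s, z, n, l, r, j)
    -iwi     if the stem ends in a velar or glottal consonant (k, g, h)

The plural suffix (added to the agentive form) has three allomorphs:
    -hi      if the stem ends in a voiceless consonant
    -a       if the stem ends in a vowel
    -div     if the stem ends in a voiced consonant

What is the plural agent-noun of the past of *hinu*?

hinuupaddiv

*hinu* — last vowel /u/ (a back vowel) → -up → *hinuup*.
The final consonant of the past-tense form *hinuup* is /p/, which is labial, so the agentive suffix is -ad, giving *hinuupad*.
Since the final sound of the agentive form *hinuupad* is /d/ (a voiced consonant), it takes -div, giving *hinuupaddiv*.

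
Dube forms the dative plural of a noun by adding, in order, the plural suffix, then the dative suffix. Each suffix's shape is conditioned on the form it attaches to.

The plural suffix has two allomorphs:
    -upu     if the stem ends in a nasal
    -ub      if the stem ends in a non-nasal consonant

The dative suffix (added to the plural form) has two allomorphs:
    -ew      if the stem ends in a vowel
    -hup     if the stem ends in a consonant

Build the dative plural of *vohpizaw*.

*vohpizaw*: final consonant = /w/, non-nasal → -ub → *vohpizawub*.
The plural form *vohpizawub*: final sound = /b/, a consonant → -hup → *vohpizawubhup*.

vohpizawubhup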